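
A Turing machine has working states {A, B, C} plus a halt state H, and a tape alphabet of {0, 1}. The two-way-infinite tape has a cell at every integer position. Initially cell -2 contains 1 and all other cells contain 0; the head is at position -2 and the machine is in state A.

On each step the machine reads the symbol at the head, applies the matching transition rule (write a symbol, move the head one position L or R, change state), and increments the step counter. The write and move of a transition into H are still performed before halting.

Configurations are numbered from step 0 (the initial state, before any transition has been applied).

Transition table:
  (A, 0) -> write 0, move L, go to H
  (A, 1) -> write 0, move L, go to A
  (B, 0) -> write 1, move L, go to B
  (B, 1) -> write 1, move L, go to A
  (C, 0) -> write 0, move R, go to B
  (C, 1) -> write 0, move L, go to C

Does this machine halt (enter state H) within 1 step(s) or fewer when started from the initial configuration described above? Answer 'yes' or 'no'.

Step 1: in state A at pos -2, read 1 -> (A,1)->write 0,move L,goto A. Now: state=A, head=-3, tape[-4..-1]=0000 (head:  ^)
After 1 step(s): state = A (not H) -> not halted within 1 -> no

Answer: no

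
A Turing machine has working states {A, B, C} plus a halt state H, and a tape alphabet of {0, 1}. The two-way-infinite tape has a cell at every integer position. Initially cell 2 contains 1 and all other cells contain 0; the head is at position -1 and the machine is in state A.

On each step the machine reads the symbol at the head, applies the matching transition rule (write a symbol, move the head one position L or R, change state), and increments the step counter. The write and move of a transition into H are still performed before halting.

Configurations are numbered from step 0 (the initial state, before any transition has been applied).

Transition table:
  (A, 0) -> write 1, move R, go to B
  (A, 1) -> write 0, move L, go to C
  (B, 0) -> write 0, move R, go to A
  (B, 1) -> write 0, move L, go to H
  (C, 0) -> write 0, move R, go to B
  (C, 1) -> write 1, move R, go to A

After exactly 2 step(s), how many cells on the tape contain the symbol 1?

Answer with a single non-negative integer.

Answer: 2

Derivation:
Step 1: in state A at pos -1, read 0 -> (A,0)->write 1,move R,goto B. Now: state=B, head=0, tape[-2..3]=010010 (head:   ^)
Step 2: in state B at pos 0, read 0 -> (B,0)->write 0,move R,goto A. Now: state=A, head=1, tape[-2..3]=010010 (head:    ^)
Cells containing 1 after step 2: {-1, 2} -> 2 cell(s)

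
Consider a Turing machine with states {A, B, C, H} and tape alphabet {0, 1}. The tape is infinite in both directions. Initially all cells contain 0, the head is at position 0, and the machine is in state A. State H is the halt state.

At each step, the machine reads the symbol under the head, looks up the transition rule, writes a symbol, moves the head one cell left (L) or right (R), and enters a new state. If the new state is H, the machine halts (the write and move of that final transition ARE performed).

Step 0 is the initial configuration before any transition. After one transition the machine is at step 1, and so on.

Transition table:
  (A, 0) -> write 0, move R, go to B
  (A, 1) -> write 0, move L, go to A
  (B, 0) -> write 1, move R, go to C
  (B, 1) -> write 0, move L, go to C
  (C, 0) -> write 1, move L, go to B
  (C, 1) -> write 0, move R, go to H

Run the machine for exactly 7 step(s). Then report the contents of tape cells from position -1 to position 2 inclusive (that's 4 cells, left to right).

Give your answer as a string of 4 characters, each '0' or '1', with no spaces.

Step 1: in state A at pos 0, read 0 -> (A,0)->write 0,move R,goto B. Now: state=B, head=1, tape[-1..2]=0000 (head:   ^)
Step 2: in state B at pos 1, read 0 -> (B,0)->write 1,move R,goto C. Now: state=C, head=2, tape[-1..3]=00100 (head:    ^)
Step 3: in state C at pos 2, read 0 -> (C,0)->write 1,move L,goto B. Now: state=B, head=1, tape[-1..3]=00110 (head:   ^)
Step 4: in state B at pos 1, read 1 -> (B,1)->write 0,move L,goto C. Now: state=C, head=0, tape[-1..3]=00010 (head:  ^)
Step 5: in state C at pos 0, read 0 -> (C,0)->write 1,move L,goto B. Now: state=B, head=-1, tape[-2..3]=001010 (head:  ^)
Step 6: in state B at pos -1, read 0 -> (B,0)->write 1,move R,goto C. Now: state=C, head=0, tape[-2..3]=011010 (head:   ^)
Step 7: in state C at pos 0, read 1 -> (C,1)->write 0,move R,goto H. Now: state=H, head=1, tape[-2..3]=010010 (head:    ^)

Answer: 1001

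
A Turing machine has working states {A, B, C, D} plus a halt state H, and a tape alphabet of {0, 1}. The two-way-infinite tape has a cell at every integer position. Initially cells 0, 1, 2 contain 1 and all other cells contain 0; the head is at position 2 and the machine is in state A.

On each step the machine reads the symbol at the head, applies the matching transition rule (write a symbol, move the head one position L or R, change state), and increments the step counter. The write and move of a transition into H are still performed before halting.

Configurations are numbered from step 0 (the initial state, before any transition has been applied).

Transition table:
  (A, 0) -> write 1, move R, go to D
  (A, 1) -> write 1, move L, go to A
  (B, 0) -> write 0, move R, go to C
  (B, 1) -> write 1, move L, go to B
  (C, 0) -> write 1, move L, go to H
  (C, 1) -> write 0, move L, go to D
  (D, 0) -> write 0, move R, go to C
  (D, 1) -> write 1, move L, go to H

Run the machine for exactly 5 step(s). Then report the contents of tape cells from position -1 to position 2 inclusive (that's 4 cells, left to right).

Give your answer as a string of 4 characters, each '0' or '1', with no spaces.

Answer: 1111

Derivation:
Step 1: in state A at pos 2, read 1 -> (A,1)->write 1,move L,goto A. Now: state=A, head=1, tape[-1..3]=01110 (head:   ^)
Step 2: in state A at pos 1, read 1 -> (A,1)->write 1,move L,goto A. Now: state=A, head=0, tape[-1..3]=01110 (head:  ^)
Step 3: in state A at pos 0, read 1 -> (A,1)->write 1,move L,goto A. Now: state=A, head=-1, tape[-2..3]=001110 (head:  ^)
Step 4: in state A at pos -1, read 0 -> (A,0)->write 1,move R,goto D. Now: state=D, head=0, tape[-2..3]=011110 (head:   ^)
Step 5: in state D at pos 0, read 1 -> (D,1)->write 1,move L,goto H. Now: state=H, head=-1, tape[-2..3]=011110 (head:  ^)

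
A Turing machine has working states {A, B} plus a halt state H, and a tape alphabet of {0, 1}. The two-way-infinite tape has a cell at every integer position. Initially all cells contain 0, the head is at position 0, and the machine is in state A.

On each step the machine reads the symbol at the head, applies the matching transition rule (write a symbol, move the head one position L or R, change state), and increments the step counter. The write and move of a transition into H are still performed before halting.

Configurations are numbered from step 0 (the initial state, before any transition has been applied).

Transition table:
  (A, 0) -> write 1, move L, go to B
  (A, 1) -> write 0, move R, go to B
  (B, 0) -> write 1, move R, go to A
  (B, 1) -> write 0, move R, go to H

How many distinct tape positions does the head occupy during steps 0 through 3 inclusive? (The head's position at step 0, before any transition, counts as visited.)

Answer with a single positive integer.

Answer: 3

Derivation:
Step 1: in state A at pos 0, read 0 -> (A,0)->write 1,move L,goto B. Now: state=B, head=-1, tape[-2..1]=0010 (head:  ^)
Step 2: in state B at pos -1, read 0 -> (B,0)->write 1,move R,goto A. Now: state=A, head=0, tape[-2..1]=0110 (head:   ^)
Step 3: in state A at pos 0, read 1 -> (A,1)->write 0,move R,goto B. Now: state=B, head=1, tape[-2..2]=01000 (head:    ^)
Head positions at steps 0..3: starting at 0, distinct positions visited = {-1, 0, 1} -> 3 position(s)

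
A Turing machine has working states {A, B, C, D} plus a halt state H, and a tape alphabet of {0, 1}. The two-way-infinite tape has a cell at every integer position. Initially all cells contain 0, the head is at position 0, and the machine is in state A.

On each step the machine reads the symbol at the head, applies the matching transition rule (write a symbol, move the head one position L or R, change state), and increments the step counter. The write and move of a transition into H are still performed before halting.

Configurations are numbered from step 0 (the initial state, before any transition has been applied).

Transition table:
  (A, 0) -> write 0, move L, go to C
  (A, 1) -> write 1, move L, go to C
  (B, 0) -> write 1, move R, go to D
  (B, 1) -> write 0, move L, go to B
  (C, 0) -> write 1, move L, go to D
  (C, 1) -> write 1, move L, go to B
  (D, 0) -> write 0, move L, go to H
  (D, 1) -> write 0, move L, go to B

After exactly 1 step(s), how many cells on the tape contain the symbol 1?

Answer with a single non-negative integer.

Step 1: in state A at pos 0, read 0 -> (A,0)->write 0,move L,goto C. Now: state=C, head=-1, tape[-2..1]=0000 (head:  ^)
No cell contains 1 after step 1 -> 0 cell(s)

Answer: 0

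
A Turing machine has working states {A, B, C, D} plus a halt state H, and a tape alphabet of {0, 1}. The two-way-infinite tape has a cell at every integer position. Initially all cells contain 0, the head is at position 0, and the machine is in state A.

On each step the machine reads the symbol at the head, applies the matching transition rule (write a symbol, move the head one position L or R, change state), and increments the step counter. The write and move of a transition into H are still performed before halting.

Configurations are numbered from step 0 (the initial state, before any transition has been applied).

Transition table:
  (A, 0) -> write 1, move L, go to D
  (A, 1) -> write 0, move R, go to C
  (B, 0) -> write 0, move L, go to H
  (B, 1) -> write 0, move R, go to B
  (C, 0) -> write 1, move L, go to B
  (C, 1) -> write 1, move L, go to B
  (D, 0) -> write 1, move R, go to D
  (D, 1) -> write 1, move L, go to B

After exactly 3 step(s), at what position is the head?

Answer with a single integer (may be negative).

Step 1: in state A at pos 0, read 0 -> (A,0)->write 1,move L,goto D. Now: state=D, head=-1, tape[-2..1]=0010 (head:  ^)
Step 2: in state D at pos -1, read 0 -> (D,0)->write 1,move R,goto D. Now: state=D, head=0, tape[-2..1]=0110 (head:   ^)
Step 3: in state D at pos 0, read 1 -> (D,1)->write 1,move L,goto B. Now: state=B, head=-1, tape[-2..1]=0110 (head:  ^)

Answer: -1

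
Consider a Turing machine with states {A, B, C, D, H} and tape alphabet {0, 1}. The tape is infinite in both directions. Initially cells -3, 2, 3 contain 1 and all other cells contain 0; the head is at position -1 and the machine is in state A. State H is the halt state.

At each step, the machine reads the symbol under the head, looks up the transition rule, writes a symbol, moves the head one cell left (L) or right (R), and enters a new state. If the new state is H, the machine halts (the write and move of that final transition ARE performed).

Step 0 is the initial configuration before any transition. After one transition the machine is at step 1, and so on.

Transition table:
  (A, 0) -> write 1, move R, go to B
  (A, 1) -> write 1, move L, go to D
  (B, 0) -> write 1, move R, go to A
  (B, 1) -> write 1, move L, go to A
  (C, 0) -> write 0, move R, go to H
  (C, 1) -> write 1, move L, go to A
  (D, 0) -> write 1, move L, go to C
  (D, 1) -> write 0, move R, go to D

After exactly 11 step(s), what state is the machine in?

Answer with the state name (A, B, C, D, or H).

Answer: H

Derivation:
Step 1: in state A at pos -1, read 0 -> (A,0)->write 1,move R,goto B. Now: state=B, head=0, tape[-4..4]=010100110 (head:     ^)
Step 2: in state B at pos 0, read 0 -> (B,0)->write 1,move R,goto A. Now: state=A, head=1, tape[-4..4]=010110110 (head:      ^)
Step 3: in state A at pos 1, read 0 -> (A,0)->write 1,move R,goto B. Now: state=B, head=2, tape[-4..4]=010111110 (head:       ^)
Step 4: in state B at pos 2, read 1 -> (B,1)->write 1,move L,goto A. Now: state=A, head=1, tape[-4..4]=010111110 (head:      ^)
Step 5: in state A at pos 1, read 1 -> (A,1)->write 1,move L,goto D. Now: state=D, head=0, tape[-4..4]=010111110 (head:     ^)
Step 6: in state D at pos 0, read 1 -> (D,1)->write 0,move R,goto D. Now: state=D, head=1, tape[-4..4]=010101110 (head:      ^)
Step 7: in state D at pos 1, read 1 -> (D,1)->write 0,move R,goto D. Now: state=D, head=2, tape[-4..4]=010100110 (head:       ^)
Step 8: in state D at pos 2, read 1 -> (D,1)->write 0,move R,goto D. Now: state=D, head=3, tape[-4..4]=010100010 (head:        ^)
Step 9: in state D at pos 3, read 1 -> (D,1)->write 0,move R,goto D. Now: state=D, head=4, tape[-4..5]=0101000000 (head:         ^)
Step 10: in state D at pos 4, read 0 -> (D,0)->write 1,move L,goto C. Now: state=C, head=3, tape[-4..5]=0101000010 (head:        ^)
Step 11: in state C at pos 3, read 0 -> (C,0)->write 0,move R,goto H. Now: state=H, head=4, tape[-4..5]=0101000010 (head:         ^)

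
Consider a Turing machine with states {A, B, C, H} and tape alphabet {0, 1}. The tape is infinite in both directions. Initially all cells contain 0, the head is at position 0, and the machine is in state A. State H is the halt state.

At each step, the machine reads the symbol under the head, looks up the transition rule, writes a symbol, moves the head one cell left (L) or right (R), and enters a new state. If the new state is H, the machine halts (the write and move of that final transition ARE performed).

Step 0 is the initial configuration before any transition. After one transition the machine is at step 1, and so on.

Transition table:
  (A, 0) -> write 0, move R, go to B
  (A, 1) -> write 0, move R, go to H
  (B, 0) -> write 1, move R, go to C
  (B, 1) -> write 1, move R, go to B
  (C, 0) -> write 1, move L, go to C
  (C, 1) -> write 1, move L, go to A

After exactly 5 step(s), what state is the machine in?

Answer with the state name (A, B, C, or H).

Step 1: in state A at pos 0, read 0 -> (A,0)->write 0,move R,goto B. Now: state=B, head=1, tape[-1..2]=0000 (head:   ^)
Step 2: in state B at pos 1, read 0 -> (B,0)->write 1,move R,goto C. Now: state=C, head=2, tape[-1..3]=00100 (head:    ^)
Step 3: in state C at pos 2, read 0 -> (C,0)->write 1,move L,goto C. Now: state=C, head=1, tape[-1..3]=00110 (head:   ^)
Step 4: in state C at pos 1, read 1 -> (C,1)->write 1,move L,goto A. Now: state=A, head=0, tape[-1..3]=00110 (head:  ^)
Step 5: in state A at pos 0, read 0 -> (A,0)->write 0,move R,goto B. Now: state=B, head=1, tape[-1..3]=00110 (head:   ^)

Answer: B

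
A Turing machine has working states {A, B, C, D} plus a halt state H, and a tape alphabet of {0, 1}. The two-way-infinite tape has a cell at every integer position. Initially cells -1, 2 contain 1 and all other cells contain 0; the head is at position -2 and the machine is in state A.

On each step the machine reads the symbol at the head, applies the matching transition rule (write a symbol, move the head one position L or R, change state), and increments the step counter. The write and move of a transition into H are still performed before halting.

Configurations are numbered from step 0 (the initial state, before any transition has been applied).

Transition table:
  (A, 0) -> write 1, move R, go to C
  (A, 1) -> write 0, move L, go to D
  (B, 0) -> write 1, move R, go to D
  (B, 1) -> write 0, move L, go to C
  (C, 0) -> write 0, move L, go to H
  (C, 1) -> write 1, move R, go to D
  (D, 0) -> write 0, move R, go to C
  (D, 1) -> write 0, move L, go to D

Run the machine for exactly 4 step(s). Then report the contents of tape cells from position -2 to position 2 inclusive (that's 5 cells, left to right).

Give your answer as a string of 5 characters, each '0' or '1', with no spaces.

Step 1: in state A at pos -2, read 0 -> (A,0)->write 1,move R,goto C. Now: state=C, head=-1, tape[-3..3]=0110010 (head:   ^)
Step 2: in state C at pos -1, read 1 -> (C,1)->write 1,move R,goto D. Now: state=D, head=0, tape[-3..3]=0110010 (head:    ^)
Step 3: in state D at pos 0, read 0 -> (D,0)->write 0,move R,goto C. Now: state=C, head=1, tape[-3..3]=0110010 (head:     ^)
Step 4: in state C at pos 1, read 0 -> (C,0)->write 0,move L,goto H. Now: state=H, head=0, tape[-3..3]=0110010 (head:    ^)

Answer: 11001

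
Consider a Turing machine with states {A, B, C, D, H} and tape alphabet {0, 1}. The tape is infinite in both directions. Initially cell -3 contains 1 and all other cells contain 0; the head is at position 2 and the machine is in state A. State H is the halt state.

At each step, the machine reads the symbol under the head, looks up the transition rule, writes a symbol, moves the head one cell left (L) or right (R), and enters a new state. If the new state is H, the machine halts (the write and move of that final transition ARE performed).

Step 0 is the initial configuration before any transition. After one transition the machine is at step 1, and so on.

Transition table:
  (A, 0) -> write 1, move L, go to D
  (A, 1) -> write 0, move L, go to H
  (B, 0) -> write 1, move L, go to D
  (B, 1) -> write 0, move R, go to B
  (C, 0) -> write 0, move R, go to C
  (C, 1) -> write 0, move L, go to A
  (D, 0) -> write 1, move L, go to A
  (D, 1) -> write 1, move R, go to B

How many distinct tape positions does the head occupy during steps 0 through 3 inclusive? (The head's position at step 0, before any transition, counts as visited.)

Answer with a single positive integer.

Step 1: in state A at pos 2, read 0 -> (A,0)->write 1,move L,goto D. Now: state=D, head=1, tape[-4..3]=01000010 (head:      ^)
Step 2: in state D at pos 1, read 0 -> (D,0)->write 1,move L,goto A. Now: state=A, head=0, tape[-4..3]=01000110 (head:     ^)
Step 3: in state A at pos 0, read 0 -> (A,0)->write 1,move L,goto D. Now: state=D, head=-1, tape[-4..3]=01001110 (head:    ^)
Head positions at steps 0..3: starting at 2, distinct positions visited = {-1, 0, 1, 2} -> 4 position(s)

Answer: 4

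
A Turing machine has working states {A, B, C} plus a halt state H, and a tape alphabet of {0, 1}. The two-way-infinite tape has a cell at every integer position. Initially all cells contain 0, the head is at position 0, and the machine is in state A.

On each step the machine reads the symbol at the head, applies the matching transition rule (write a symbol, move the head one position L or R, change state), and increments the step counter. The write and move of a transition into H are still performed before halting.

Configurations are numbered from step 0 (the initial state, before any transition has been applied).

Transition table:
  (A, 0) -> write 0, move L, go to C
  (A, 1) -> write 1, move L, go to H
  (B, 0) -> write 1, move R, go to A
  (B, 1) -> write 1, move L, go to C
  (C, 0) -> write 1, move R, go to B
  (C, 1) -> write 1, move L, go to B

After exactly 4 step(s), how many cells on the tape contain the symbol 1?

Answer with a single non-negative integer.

Step 1: in state A at pos 0, read 0 -> (A,0)->write 0,move L,goto C. Now: state=C, head=-1, tape[-2..1]=0000 (head:  ^)
Step 2: in state C at pos -1, read 0 -> (C,0)->write 1,move R,goto B. Now: state=B, head=0, tape[-2..1]=0100 (head:   ^)
Step 3: in state B at pos 0, read 0 -> (B,0)->write 1,move R,goto A. Now: state=A, head=1, tape[-2..2]=01100 (head:    ^)
Step 4: in state A at pos 1, read 0 -> (A,0)->write 0,move L,goto C. Now: state=C, head=0, tape[-2..2]=01100 (head:   ^)
Cells containing 1 after step 4: {-1, 0} -> 2 cell(s)

Answer: 2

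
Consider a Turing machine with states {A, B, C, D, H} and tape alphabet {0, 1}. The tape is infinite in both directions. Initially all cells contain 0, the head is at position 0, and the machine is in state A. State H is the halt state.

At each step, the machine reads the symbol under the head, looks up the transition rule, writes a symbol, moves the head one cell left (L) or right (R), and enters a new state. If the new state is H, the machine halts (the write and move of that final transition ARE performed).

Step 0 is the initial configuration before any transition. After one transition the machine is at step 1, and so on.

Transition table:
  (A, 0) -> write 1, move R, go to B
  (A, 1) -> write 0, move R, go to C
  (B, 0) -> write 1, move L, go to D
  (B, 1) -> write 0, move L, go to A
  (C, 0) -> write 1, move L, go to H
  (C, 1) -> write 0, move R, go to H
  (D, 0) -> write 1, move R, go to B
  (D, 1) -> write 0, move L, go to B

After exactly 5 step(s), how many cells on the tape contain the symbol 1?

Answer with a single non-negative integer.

Answer: 3

Derivation:
Step 1: in state A at pos 0, read 0 -> (A,0)->write 1,move R,goto B. Now: state=B, head=1, tape[-1..2]=0100 (head:   ^)
Step 2: in state B at pos 1, read 0 -> (B,0)->write 1,move L,goto D. Now: state=D, head=0, tape[-1..2]=0110 (head:  ^)
Step 3: in state D at pos 0, read 1 -> (D,1)->write 0,move L,goto B. Now: state=B, head=-1, tape[-2..2]=00010 (head:  ^)
Step 4: in state B at pos -1, read 0 -> (B,0)->write 1,move L,goto D. Now: state=D, head=-2, tape[-3..2]=001010 (head:  ^)
Step 5: in state D at pos -2, read 0 -> (D,0)->write 1,move R,goto B. Now: state=B, head=-1, tape[-3..2]=011010 (head:   ^)
Cells containing 1 after step 5: {-2, -1, 1} -> 3 cell(s)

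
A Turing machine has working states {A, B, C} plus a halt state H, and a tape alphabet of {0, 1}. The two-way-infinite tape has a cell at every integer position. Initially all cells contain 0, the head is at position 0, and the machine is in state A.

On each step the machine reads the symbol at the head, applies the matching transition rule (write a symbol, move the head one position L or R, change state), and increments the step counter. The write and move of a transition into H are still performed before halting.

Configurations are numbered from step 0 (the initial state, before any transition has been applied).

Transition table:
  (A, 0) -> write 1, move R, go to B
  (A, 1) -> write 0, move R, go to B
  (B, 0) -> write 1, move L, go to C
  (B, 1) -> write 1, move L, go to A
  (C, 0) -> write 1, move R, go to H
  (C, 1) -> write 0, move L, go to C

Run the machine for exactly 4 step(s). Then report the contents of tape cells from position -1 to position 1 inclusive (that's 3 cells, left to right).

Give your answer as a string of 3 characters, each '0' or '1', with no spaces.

Step 1: in state A at pos 0, read 0 -> (A,0)->write 1,move R,goto B. Now: state=B, head=1, tape[-1..2]=0100 (head:   ^)
Step 2: in state B at pos 1, read 0 -> (B,0)->write 1,move L,goto C. Now: state=C, head=0, tape[-1..2]=0110 (head:  ^)
Step 3: in state C at pos 0, read 1 -> (C,1)->write 0,move L,goto C. Now: state=C, head=-1, tape[-2..2]=00010 (head:  ^)
Step 4: in state C at pos -1, read 0 -> (C,0)->write 1,move R,goto H. Now: state=H, head=0, tape[-2..2]=01010 (head:   ^)

Answer: 101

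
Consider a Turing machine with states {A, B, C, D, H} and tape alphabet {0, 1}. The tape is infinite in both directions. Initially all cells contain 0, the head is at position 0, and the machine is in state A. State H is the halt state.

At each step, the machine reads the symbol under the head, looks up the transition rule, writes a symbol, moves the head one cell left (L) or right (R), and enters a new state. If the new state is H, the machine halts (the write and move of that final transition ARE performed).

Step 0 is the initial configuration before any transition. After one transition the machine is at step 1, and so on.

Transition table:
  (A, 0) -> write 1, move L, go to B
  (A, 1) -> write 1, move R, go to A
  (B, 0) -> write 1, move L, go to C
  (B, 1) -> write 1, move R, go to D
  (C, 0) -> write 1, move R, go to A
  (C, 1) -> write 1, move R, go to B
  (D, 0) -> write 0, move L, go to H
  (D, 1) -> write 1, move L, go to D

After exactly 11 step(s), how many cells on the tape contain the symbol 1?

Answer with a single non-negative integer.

Step 1: in state A at pos 0, read 0 -> (A,0)->write 1,move L,goto B. Now: state=B, head=-1, tape[-2..1]=0010 (head:  ^)
Step 2: in state B at pos -1, read 0 -> (B,0)->write 1,move L,goto C. Now: state=C, head=-2, tape[-3..1]=00110 (head:  ^)
Step 3: in state C at pos -2, read 0 -> (C,0)->write 1,move R,goto A. Now: state=A, head=-1, tape[-3..1]=01110 (head:   ^)
Step 4: in state A at pos -1, read 1 -> (A,1)->write 1,move R,goto A. Now: state=A, head=0, tape[-3..1]=01110 (head:    ^)
Step 5: in state A at pos 0, read 1 -> (A,1)->write 1,move R,goto A. Now: state=A, head=1, tape[-3..2]=011100 (head:     ^)
Step 6: in state A at pos 1, read 0 -> (A,0)->write 1,move L,goto B. Now: state=B, head=0, tape[-3..2]=011110 (head:    ^)
Step 7: in state B at pos 0, read 1 -> (B,1)->write 1,move R,goto D. Now: state=D, head=1, tape[-3..2]=011110 (head:     ^)
Step 8: in state D at pos 1, read 1 -> (D,1)->write 1,move L,goto D. Now: state=D, head=0, tape[-3..2]=011110 (head:    ^)
Step 9: in state D at pos 0, read 1 -> (D,1)->write 1,move L,goto D. Now: state=D, head=-1, tape[-3..2]=011110 (head:   ^)
Step 10: in state D at pos -1, read 1 -> (D,1)->write 1,move L,goto D. Now: state=D, head=-2, tape[-3..2]=011110 (head:  ^)
Step 11: in state D at pos -2, read 1 -> (D,1)->write 1,move L,goto D. Now: state=D, head=-3, tape[-4..2]=0011110 (head:  ^)
Cells containing 1 after step 11: {-2, -1, 0, 1} -> 4 cell(s)

Answer: 4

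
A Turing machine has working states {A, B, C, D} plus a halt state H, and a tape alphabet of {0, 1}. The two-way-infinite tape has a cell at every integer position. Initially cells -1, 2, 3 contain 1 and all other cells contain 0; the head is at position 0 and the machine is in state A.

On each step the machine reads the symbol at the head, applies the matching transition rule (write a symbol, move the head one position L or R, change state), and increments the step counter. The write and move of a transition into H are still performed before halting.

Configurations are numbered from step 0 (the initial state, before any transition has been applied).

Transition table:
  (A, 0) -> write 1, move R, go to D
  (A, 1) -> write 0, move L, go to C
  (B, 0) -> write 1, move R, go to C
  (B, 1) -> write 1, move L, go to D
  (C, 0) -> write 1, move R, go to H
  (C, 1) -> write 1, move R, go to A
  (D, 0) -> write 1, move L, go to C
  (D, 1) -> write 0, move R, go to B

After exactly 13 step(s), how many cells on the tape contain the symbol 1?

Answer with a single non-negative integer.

Step 1: in state A at pos 0, read 0 -> (A,0)->write 1,move R,goto D. Now: state=D, head=1, tape[-2..4]=0110110 (head:    ^)
Step 2: in state D at pos 1, read 0 -> (D,0)->write 1,move L,goto C. Now: state=C, head=0, tape[-2..4]=0111110 (head:   ^)
Step 3: in state C at pos 0, read 1 -> (C,1)->write 1,move R,goto A. Now: state=A, head=1, tape[-2..4]=0111110 (head:    ^)
Step 4: in state A at pos 1, read 1 -> (A,1)->write 0,move L,goto C. Now: state=C, head=0, tape[-2..4]=0110110 (head:   ^)
Step 5: in state C at pos 0, read 1 -> (C,1)->write 1,move R,goto A. Now: state=A, head=1, tape[-2..4]=0110110 (head:    ^)
Step 6: in state A at pos 1, read 0 -> (A,0)->write 1,move R,goto D. Now: state=D, head=2, tape[-2..4]=0111110 (head:     ^)
Step 7: in state D at pos 2, read 1 -> (D,1)->write 0,move R,goto B. Now: state=B, head=3, tape[-2..4]=0111010 (head:      ^)
Step 8: in state B at pos 3, read 1 -> (B,1)->write 1,move L,goto D. Now: state=D, head=2, tape[-2..4]=0111010 (head:     ^)
Step 9: in state D at pos 2, read 0 -> (D,0)->write 1,move L,goto C. Now: state=C, head=1, tape[-2..4]=0111110 (head:    ^)
Step 10: in state C at pos 1, read 1 -> (C,1)->write 1,move R,goto A. Now: state=A, head=2, tape[-2..4]=0111110 (head:     ^)
Step 11: in state A at pos 2, read 1 -> (A,1)->write 0,move L,goto C. Now: state=C, head=1, tape[-2..4]=0111010 (head:    ^)
Step 12: in state C at pos 1, read 1 -> (C,1)->write 1,move R,goto A. Now: state=A, head=2, tape[-2..4]=0111010 (head:     ^)
Step 13: in state A at pos 2, read 0 -> (A,0)->write 1,move R,goto D. Now: state=D, head=3, tape[-2..4]=0111110 (head:      ^)
Cells containing 1 after step 13: {-1, 0, 1, 2, 3} -> 5 cell(s)

Answer: 5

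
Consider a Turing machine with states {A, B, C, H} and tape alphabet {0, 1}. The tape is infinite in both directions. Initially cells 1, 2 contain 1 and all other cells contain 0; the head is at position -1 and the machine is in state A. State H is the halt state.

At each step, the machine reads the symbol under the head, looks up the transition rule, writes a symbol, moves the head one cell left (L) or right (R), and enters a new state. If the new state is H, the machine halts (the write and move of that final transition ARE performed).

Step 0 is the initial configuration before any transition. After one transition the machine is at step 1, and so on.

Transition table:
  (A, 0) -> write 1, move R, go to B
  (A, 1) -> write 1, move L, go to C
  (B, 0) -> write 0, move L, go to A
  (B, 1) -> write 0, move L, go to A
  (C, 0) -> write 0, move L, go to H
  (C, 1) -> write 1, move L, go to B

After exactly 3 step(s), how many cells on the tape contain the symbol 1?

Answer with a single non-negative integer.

Step 1: in state A at pos -1, read 0 -> (A,0)->write 1,move R,goto B. Now: state=B, head=0, tape[-2..3]=010110 (head:   ^)
Step 2: in state B at pos 0, read 0 -> (B,0)->write 0,move L,goto A. Now: state=A, head=-1, tape[-2..3]=010110 (head:  ^)
Step 3: in state A at pos -1, read 1 -> (A,1)->write 1,move L,goto C. Now: state=C, head=-2, tape[-3..3]=0010110 (head:  ^)
Cells containing 1 after step 3: {-1, 1, 2} -> 3 cell(s)

Answer: 3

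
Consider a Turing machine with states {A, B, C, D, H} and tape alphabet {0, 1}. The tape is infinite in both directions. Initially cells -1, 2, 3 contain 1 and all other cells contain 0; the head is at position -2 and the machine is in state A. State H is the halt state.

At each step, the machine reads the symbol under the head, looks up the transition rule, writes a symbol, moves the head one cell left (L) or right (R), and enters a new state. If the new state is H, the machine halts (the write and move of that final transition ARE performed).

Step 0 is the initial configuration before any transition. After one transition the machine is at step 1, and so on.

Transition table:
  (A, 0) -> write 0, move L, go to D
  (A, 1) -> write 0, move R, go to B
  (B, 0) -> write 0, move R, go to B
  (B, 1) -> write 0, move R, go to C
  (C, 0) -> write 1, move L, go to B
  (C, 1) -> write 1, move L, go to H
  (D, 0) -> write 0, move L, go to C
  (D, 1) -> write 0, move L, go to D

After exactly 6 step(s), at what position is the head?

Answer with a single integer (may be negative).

Step 1: in state A at pos -2, read 0 -> (A,0)->write 0,move L,goto D. Now: state=D, head=-3, tape[-4..4]=000100110 (head:  ^)
Step 2: in state D at pos -3, read 0 -> (D,0)->write 0,move L,goto C. Now: state=C, head=-4, tape[-5..4]=0000100110 (head:  ^)
Step 3: in state C at pos -4, read 0 -> (C,0)->write 1,move L,goto B. Now: state=B, head=-5, tape[-6..4]=00100100110 (head:  ^)
Step 4: in state B at pos -5, read 0 -> (B,0)->write 0,move R,goto B. Now: state=B, head=-4, tape[-6..4]=00100100110 (head:   ^)
Step 5: in state B at pos -4, read 1 -> (B,1)->write 0,move R,goto C. Now: state=C, head=-3, tape[-6..4]=00000100110 (head:    ^)
Step 6: in state C at pos -3, read 0 -> (C,0)->write 1,move L,goto B. Now: state=B, head=-4, tape[-6..4]=00010100110 (head:   ^)

Answer: -4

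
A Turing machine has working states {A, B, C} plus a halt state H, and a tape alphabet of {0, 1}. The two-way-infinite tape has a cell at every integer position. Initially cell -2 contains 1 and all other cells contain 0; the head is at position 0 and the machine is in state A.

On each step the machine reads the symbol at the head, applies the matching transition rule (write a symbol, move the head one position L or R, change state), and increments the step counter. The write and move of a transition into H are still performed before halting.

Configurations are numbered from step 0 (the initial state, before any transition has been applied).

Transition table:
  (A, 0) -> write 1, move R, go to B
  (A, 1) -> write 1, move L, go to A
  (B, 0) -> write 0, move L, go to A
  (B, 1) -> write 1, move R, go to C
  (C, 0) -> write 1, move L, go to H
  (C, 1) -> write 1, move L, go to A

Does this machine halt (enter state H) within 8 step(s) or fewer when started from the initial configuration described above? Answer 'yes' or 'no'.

Step 1: in state A at pos 0, read 0 -> (A,0)->write 1,move R,goto B. Now: state=B, head=1, tape[-3..2]=010100 (head:     ^)
Step 2: in state B at pos 1, read 0 -> (B,0)->write 0,move L,goto A. Now: state=A, head=0, tape[-3..2]=010100 (head:    ^)
Step 3: in state A at pos 0, read 1 -> (A,1)->write 1,move L,goto A. Now: state=A, head=-1, tape[-3..2]=010100 (head:   ^)
Step 4: in state A at pos -1, read 0 -> (A,0)->write 1,move R,goto B. Now: state=B, head=0, tape[-3..2]=011100 (head:    ^)
Step 5: in state B at pos 0, read 1 -> (B,1)->write 1,move R,goto C. Now: state=C, head=1, tape[-3..2]=011100 (head:     ^)
Step 6: in state C at pos 1, read 0 -> (C,0)->write 1,move L,goto H. Now: state=H, head=0, tape[-3..2]=011110 (head:    ^)
State H reached at step 6; 6 <= 8 -> yes

Answer: yes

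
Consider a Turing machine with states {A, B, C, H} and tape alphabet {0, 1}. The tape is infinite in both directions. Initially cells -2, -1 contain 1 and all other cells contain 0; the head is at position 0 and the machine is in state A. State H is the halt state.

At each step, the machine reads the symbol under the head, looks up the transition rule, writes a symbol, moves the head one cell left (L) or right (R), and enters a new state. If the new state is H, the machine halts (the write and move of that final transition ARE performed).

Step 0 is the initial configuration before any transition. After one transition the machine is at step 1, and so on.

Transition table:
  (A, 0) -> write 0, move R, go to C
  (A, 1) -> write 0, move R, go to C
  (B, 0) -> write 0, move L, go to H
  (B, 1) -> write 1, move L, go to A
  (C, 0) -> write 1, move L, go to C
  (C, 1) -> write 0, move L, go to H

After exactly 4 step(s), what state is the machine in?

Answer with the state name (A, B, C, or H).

Step 1: in state A at pos 0, read 0 -> (A,0)->write 0,move R,goto C. Now: state=C, head=1, tape[-3..2]=011000 (head:     ^)
Step 2: in state C at pos 1, read 0 -> (C,0)->write 1,move L,goto C. Now: state=C, head=0, tape[-3..2]=011010 (head:    ^)
Step 3: in state C at pos 0, read 0 -> (C,0)->write 1,move L,goto C. Now: state=C, head=-1, tape[-3..2]=011110 (head:   ^)
Step 4: in state C at pos -1, read 1 -> (C,1)->write 0,move L,goto H. Now: state=H, head=-2, tape[-3..2]=010110 (head:  ^)

Answer: H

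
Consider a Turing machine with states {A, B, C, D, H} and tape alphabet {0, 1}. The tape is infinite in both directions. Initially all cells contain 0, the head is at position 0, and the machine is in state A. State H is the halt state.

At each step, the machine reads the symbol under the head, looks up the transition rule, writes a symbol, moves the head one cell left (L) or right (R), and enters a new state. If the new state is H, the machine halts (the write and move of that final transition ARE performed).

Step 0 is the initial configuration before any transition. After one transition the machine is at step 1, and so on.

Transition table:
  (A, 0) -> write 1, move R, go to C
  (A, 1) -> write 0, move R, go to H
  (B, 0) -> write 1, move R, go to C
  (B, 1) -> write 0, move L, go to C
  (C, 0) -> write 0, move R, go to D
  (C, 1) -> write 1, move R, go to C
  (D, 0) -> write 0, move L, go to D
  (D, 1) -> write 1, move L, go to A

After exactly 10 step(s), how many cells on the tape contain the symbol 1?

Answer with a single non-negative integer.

Step 1: in state A at pos 0, read 0 -> (A,0)->write 1,move R,goto C. Now: state=C, head=1, tape[-1..2]=0100 (head:   ^)
Step 2: in state C at pos 1, read 0 -> (C,0)->write 0,move R,goto D. Now: state=D, head=2, tape[-1..3]=01000 (head:    ^)
Step 3: in state D at pos 2, read 0 -> (D,0)->write 0,move L,goto D. Now: state=D, head=1, tape[-1..3]=01000 (head:   ^)
Step 4: in state D at pos 1, read 0 -> (D,0)->write 0,move L,goto D. Now: state=D, head=0, tape[-1..3]=01000 (head:  ^)
Step 5: in state D at pos 0, read 1 -> (D,1)->write 1,move L,goto A. Now: state=A, head=-1, tape[-2..3]=001000 (head:  ^)
Step 6: in state A at pos -1, read 0 -> (A,0)->write 1,move R,goto C. Now: state=C, head=0, tape[-2..3]=011000 (head:   ^)
Step 7: in state C at pos 0, read 1 -> (C,1)->write 1,move R,goto C. Now: state=C, head=1, tape[-2..3]=011000 (head:    ^)
Step 8: in state C at pos 1, read 0 -> (C,0)->write 0,move R,goto D. Now: state=D, head=2, tape[-2..3]=011000 (head:     ^)
Step 9: in state D at pos 2, read 0 -> (D,0)->write 0,move L,goto D. Now: state=D, head=1, tape[-2..3]=011000 (head:    ^)
Step 10: in state D at pos 1, read 0 -> (D,0)->write 0,move L,goto D. Now: state=D, head=0, tape[-2..3]=011000 (head:   ^)
Cells containing 1 after step 10: {-1, 0} -> 2 cell(s)

Answer: 2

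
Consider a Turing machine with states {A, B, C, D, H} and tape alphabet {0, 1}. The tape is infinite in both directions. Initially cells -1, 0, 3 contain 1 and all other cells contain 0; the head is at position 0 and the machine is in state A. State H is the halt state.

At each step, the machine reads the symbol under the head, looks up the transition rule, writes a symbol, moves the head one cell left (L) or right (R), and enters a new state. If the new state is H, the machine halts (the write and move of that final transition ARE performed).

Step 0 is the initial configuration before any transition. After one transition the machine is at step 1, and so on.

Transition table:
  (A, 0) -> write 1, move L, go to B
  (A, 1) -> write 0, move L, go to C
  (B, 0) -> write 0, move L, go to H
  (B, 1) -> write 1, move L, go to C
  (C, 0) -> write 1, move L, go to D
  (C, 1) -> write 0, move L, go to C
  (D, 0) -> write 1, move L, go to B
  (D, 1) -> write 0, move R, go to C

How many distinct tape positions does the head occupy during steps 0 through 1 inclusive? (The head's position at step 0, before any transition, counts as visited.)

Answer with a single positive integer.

Step 1: in state A at pos 0, read 1 -> (A,1)->write 0,move L,goto C. Now: state=C, head=-1, tape[-2..4]=0100010 (head:  ^)
Head positions at steps 0..1: starting at 0, distinct positions visited = {-1, 0} -> 2 position(s)

Answer: 2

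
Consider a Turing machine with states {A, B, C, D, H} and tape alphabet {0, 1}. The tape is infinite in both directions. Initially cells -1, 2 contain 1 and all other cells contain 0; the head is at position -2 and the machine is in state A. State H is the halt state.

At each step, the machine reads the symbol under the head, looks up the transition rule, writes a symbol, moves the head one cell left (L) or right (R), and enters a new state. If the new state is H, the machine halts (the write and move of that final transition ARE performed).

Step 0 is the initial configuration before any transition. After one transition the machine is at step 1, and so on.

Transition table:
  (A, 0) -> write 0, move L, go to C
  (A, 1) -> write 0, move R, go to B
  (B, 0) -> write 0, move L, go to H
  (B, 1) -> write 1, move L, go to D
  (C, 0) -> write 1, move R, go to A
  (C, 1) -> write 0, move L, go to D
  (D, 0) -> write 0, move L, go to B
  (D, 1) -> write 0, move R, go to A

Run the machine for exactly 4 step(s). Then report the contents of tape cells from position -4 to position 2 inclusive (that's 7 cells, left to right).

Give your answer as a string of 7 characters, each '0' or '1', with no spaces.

Answer: 0001001

Derivation:
Step 1: in state A at pos -2, read 0 -> (A,0)->write 0,move L,goto C. Now: state=C, head=-3, tape[-4..3]=00010010 (head:  ^)
Step 2: in state C at pos -3, read 0 -> (C,0)->write 1,move R,goto A. Now: state=A, head=-2, tape[-4..3]=01010010 (head:   ^)
Step 3: in state A at pos -2, read 0 -> (A,0)->write 0,move L,goto C. Now: state=C, head=-3, tape[-4..3]=01010010 (head:  ^)
Step 4: in state C at pos -3, read 1 -> (C,1)->write 0,move L,goto D. Now: state=D, head=-4, tape[-5..3]=000010010 (head:  ^)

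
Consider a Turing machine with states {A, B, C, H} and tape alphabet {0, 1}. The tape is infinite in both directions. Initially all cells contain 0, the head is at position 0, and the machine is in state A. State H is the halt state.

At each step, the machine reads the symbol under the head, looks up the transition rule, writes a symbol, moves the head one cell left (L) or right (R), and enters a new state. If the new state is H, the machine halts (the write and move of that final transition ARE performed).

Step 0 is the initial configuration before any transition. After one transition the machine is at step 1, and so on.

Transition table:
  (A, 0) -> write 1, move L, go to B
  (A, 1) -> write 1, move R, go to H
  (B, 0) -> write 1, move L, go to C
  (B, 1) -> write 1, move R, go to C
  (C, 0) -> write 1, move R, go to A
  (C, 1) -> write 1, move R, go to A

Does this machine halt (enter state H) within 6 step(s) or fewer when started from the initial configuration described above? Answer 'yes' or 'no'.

Step 1: in state A at pos 0, read 0 -> (A,0)->write 1,move L,goto B. Now: state=B, head=-1, tape[-2..1]=0010 (head:  ^)
Step 2: in state B at pos -1, read 0 -> (B,0)->write 1,move L,goto C. Now: state=C, head=-2, tape[-3..1]=00110 (head:  ^)
Step 3: in state C at pos -2, read 0 -> (C,0)->write 1,move R,goto A. Now: state=A, head=-1, tape[-3..1]=01110 (head:   ^)
Step 4: in state A at pos -1, read 1 -> (A,1)->write 1,move R,goto H. Now: state=H, head=0, tape[-3..1]=01110 (head:    ^)
State H reached at step 4; 4 <= 6 -> yes

Answer: yes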